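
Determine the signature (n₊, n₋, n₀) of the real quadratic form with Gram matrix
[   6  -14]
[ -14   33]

step 0: pivot 6 → sign +
step 1: pivot 1/3 → sign +
signature = (2, 0, 0)

Answer: (2, 0, 0)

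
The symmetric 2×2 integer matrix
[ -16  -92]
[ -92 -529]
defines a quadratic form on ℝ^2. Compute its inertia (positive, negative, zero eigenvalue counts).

Answer: (0, 1, 1)

Derivation:
step 0: pivot -16 → sign −
step 1: row/col 1 already zero → sign 0
signature = (0, 1, 1)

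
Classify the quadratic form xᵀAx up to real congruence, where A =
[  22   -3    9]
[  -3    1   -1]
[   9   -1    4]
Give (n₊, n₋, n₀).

step 0: pivot 22 → sign +
step 1: pivot 13/22 → sign +
step 2: pivot 3/13 → sign +
signature = (3, 0, 0)

Answer: (3, 0, 0)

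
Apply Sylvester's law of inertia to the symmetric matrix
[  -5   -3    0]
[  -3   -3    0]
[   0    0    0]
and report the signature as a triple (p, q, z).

Answer: (0, 2, 1)

Derivation:
step 0: pivot -5 → sign −
step 1: pivot -6/5 → sign −
step 2: row/col 2 already zero → sign 0
signature = (0, 2, 1)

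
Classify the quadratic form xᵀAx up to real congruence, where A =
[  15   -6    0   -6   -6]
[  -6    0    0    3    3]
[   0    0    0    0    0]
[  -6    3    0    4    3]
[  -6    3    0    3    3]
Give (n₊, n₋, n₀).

step 0: pivot 15 → sign +
step 1: pivot -12/5 → sign −
step 2: pivot 7/4 → sign +
step 3: pivot 3/7 → sign +
step 4: row/col 4 already zero → sign 0
signature = (3, 1, 1)

Answer: (3, 1, 1)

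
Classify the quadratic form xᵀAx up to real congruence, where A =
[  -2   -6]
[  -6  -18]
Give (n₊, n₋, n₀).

step 0: pivot -2 → sign −
step 1: row/col 1 already zero → sign 0
signature = (0, 1, 1)

Answer: (0, 1, 1)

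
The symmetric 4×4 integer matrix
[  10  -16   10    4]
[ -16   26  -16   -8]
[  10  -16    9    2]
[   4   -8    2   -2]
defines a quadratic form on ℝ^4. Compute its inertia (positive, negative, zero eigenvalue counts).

Answer: (2, 2, 0)

Derivation:
step 0: pivot 10 → sign +
step 1: pivot 2/5 → sign +
step 2: pivot -1 → sign −
step 3: pivot -6 → sign −
signature = (2, 2, 0)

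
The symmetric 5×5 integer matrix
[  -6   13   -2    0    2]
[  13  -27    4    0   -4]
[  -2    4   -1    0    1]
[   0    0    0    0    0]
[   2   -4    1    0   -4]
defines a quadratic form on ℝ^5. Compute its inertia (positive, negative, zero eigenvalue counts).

step 0: pivot -6 → sign −
step 1: pivot 7/6 → sign +
step 2: pivot -3/7 → sign −
step 3: pivot -3 → sign −
step 4: row/col 4 already zero → sign 0
signature = (1, 3, 1)

Answer: (1, 3, 1)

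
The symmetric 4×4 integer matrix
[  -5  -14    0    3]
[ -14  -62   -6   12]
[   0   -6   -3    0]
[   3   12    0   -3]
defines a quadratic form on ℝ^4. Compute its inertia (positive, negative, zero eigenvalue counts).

Answer: (0, 3, 1)

Derivation:
step 0: pivot -5 → sign −
step 1: pivot -114/5 → sign −
step 2: pivot -27/19 → sign −
step 3: row/col 3 already zero → sign 0
signature = (0, 3, 1)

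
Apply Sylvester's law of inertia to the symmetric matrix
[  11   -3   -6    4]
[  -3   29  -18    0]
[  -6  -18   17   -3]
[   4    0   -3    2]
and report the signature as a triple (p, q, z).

step 0: pivot 11 → sign +
step 1: pivot 310/11 → sign +
step 2: pivot 7/155 → sign +
step 3: pivot 3/7 → sign +
signature = (4, 0, 0)

Answer: (4, 0, 0)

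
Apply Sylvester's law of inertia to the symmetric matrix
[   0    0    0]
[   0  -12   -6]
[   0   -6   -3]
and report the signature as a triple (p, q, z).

step 0: pivot -12 → sign −
step 1: row/col 1 already zero → sign 0
step 2: row/col 2 already zero → sign 0
signature = (0, 1, 2)

Answer: (0, 1, 2)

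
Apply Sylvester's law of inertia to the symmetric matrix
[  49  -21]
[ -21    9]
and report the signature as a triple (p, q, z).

Answer: (1, 0, 1)

Derivation:
step 0: pivot 49 → sign +
step 1: row/col 1 already zero → sign 0
signature = (1, 0, 1)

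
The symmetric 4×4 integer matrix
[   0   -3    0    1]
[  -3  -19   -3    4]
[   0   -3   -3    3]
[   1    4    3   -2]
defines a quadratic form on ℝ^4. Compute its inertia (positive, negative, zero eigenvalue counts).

Answer: (1, 3, 0)

Derivation:
step 0: pivot -19 → sign −
step 1: pivot 9/19 → sign +
step 2: pivot -3 → sign −
step 3: pivot -1/9 → sign −
signature = (1, 3, 0)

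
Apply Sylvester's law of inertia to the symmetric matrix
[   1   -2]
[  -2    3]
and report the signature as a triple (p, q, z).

step 0: pivot 1 → sign +
step 1: pivot -1 → sign −
signature = (1, 1, 0)

Answer: (1, 1, 0)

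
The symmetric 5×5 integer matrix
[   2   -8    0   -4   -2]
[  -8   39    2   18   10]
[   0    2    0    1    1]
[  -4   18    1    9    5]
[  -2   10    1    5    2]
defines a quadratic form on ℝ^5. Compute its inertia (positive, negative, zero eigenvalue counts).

Answer: (3, 2, 0)

Derivation:
step 0: pivot 2 → sign +
step 1: pivot 7 → sign +
step 2: pivot -4/7 → sign −
step 3: pivot 3/4 → sign +
step 4: pivot -1 → sign −
signature = (3, 2, 0)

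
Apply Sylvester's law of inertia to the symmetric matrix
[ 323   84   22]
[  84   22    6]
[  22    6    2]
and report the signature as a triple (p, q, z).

Answer: (2, 0, 1)

Derivation:
step 0: pivot 323 → sign +
step 1: pivot 50/323 → sign +
step 2: row/col 2 already zero → sign 0
signature = (2, 0, 1)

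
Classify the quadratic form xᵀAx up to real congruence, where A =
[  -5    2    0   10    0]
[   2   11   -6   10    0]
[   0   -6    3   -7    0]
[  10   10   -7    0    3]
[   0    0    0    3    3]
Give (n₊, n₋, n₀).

Answer: (3, 2, 0)

Derivation:
step 0: pivot -5 → sign −
step 1: pivot 59/5 → sign +
step 2: pivot -3/59 → sign −
step 3: pivot 11/3 → sign +
step 4: pivot 6/11 → sign +
signature = (3, 2, 0)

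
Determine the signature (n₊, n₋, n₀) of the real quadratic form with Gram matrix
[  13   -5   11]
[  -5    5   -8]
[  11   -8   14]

Answer: (3, 0, 0)

Derivation:
step 0: pivot 13 → sign +
step 1: pivot 40/13 → sign +
step 2: pivot 3/40 → sign +
signature = (3, 0, 0)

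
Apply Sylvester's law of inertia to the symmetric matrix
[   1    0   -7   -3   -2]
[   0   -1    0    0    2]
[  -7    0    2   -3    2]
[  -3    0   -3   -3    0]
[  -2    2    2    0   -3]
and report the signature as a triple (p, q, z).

Answer: (2, 2, 1)

Derivation:
step 0: pivot 1 → sign +
step 1: pivot -1 → sign −
step 2: pivot -47 → sign −
step 3: pivot 12/47 → sign +
step 4: row/col 4 already zero → sign 0
signature = (2, 2, 1)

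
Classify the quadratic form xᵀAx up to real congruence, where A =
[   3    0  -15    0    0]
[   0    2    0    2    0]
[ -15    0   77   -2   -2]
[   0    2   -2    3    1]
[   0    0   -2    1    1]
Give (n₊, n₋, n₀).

Answer: (3, 1, 1)

Derivation:
step 0: pivot 3 → sign +
step 1: pivot 2 → sign +
step 2: pivot 2 → sign +
step 3: pivot -1 → sign −
step 4: row/col 4 already zero → sign 0
signature = (3, 1, 1)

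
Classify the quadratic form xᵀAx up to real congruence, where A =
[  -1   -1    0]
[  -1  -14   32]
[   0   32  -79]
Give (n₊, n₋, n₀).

step 0: pivot -1 → sign −
step 1: pivot -13 → sign −
step 2: pivot -3/13 → sign −
signature = (0, 3, 0)

Answer: (0, 3, 0)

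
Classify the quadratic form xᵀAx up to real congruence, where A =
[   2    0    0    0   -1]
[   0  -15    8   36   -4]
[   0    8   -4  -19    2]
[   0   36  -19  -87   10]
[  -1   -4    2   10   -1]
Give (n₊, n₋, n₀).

Answer: (2, 3, 0)

Derivation:
step 0: pivot 2 → sign +
step 1: pivot -15 → sign −
step 2: pivot 4/15 → sign +
step 3: pivot -3/4 → sign −
step 4: pivot -1/6 → sign −
signature = (2, 3, 0)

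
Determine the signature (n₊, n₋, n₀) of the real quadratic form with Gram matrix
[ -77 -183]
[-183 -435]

step 0: pivot -77 → sign −
step 1: pivot -6/77 → sign −
signature = (0, 2, 0)

Answer: (0, 2, 0)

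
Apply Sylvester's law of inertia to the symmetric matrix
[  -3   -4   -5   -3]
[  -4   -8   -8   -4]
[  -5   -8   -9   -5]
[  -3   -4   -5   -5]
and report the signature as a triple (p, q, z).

step 0: pivot -3 → sign −
step 1: pivot -8/3 → sign −
step 2: pivot -2 → sign −
step 3: row/col 3 already zero → sign 0
signature = (0, 3, 1)

Answer: (0, 3, 1)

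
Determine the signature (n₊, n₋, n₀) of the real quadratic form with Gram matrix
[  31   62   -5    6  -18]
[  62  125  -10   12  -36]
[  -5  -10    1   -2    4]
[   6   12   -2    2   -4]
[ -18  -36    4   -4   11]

Answer: (4, 1, 0)

Derivation:
step 0: pivot 31 → sign +
step 1: pivot 1 → sign +
step 2: pivot 6/31 → sign +
step 3: pivot -14/3 → sign −
step 4: pivot 3/7 → sign +
signature = (4, 1, 0)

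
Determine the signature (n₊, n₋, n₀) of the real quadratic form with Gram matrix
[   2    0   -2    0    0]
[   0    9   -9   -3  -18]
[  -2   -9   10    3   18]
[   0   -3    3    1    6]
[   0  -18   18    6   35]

step 0: pivot 2 → sign +
step 1: pivot 9 → sign +
step 2: pivot -1 → sign −
step 3: pivot -1 → sign −
step 4: row/col 4 already zero → sign 0
signature = (2, 2, 1)

Answer: (2, 2, 1)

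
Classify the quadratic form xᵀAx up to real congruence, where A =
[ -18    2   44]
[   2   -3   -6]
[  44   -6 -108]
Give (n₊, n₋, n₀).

step 0: pivot -18 → sign −
step 1: pivot -25/9 → sign −
step 2: row/col 2 already zero → sign 0
signature = (0, 2, 1)

Answer: (0, 2, 1)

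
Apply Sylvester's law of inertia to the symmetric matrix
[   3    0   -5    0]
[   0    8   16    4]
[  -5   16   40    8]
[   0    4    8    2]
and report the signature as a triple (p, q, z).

step 0: pivot 3 → sign +
step 1: pivot 8 → sign +
step 2: pivot -1/3 → sign −
step 3: row/col 3 already zero → sign 0
signature = (2, 1, 1)

Answer: (2, 1, 1)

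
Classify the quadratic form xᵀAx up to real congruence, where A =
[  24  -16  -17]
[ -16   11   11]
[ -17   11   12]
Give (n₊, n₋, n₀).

Answer: (2, 1, 0)

Derivation:
step 0: pivot 24 → sign +
step 1: pivot 1/3 → sign +
step 2: pivot -3/8 → sign −
signature = (2, 1, 0)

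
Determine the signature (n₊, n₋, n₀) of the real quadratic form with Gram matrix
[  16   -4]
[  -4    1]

step 0: pivot 16 → sign +
step 1: row/col 1 already zero → sign 0
signature = (1, 0, 1)

Answer: (1, 0, 1)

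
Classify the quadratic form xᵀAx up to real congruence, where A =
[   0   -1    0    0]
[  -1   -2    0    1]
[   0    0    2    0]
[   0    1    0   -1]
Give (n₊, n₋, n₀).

step 0: pivot -2 → sign −
step 1: pivot 1/2 → sign +
step 2: pivot 2 → sign +
step 3: pivot -1 → sign −
signature = (2, 2, 0)

Answer: (2, 2, 0)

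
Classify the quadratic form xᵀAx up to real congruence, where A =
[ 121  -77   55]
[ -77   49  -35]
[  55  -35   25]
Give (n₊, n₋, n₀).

Answer: (1, 0, 2)

Derivation:
step 0: pivot 121 → sign +
step 1: row/col 1 already zero → sign 0
step 2: row/col 2 already zero → sign 0
signature = (1, 0, 2)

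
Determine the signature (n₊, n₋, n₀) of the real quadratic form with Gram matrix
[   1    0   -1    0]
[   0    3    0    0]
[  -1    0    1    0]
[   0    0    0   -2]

step 0: pivot 1 → sign +
step 1: pivot 3 → sign +
step 2: pivot -2 → sign −
step 3: row/col 3 already zero → sign 0
signature = (2, 1, 1)

Answer: (2, 1, 1)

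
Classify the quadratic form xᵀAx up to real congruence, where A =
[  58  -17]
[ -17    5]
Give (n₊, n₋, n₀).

step 0: pivot 58 → sign +
step 1: pivot 1/58 → sign +
signature = (2, 0, 0)

Answer: (2, 0, 0)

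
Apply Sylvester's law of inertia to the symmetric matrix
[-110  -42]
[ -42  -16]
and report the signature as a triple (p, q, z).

Answer: (1, 1, 0)

Derivation:
step 0: pivot -110 → sign −
step 1: pivot 2/55 → sign +
signature = (1, 1, 0)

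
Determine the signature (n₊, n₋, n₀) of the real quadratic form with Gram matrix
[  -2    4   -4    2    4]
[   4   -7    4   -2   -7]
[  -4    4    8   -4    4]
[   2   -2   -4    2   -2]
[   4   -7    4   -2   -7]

Answer: (1, 1, 3)

Derivation:
step 0: pivot -2 → sign −
step 1: pivot 1 → sign +
step 2: row/col 2 already zero → sign 0
step 3: row/col 3 already zero → sign 0
step 4: row/col 4 already zero → sign 0
signature = (1, 1, 3)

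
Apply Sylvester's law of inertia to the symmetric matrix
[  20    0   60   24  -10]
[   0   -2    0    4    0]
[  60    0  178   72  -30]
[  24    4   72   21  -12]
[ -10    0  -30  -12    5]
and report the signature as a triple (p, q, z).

Answer: (2, 2, 1)

Derivation:
step 0: pivot 20 → sign +
step 1: pivot -2 → sign −
step 2: pivot -2 → sign −
step 3: pivot 1/5 → sign +
step 4: row/col 4 already zero → sign 0
signature = (2, 2, 1)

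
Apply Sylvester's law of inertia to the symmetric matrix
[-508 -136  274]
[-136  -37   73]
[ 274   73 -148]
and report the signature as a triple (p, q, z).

step 0: pivot -508 → sign −
step 1: pivot -75/127 → sign −
step 2: row/col 2 already zero → sign 0
signature = (0, 2, 1)

Answer: (0, 2, 1)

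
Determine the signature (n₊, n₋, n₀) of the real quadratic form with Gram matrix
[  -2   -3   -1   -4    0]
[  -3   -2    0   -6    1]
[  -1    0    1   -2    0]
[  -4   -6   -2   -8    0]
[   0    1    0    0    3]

Answer: (3, 1, 1)

Derivation:
step 0: pivot -2 → sign −
step 1: pivot 5/2 → sign +
step 2: pivot 3/5 → sign +
step 3: pivot 2 → sign +
step 4: row/col 4 already zero → sign 0
signature = (3, 1, 1)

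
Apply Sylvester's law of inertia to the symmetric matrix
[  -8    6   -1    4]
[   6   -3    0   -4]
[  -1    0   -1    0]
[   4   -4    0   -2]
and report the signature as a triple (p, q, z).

step 0: pivot -8 → sign −
step 1: pivot 3/2 → sign +
step 2: pivot -5/4 → sign −
step 3: pivot 2/15 → sign +
signature = (2, 2, 0)

Answer: (2, 2, 0)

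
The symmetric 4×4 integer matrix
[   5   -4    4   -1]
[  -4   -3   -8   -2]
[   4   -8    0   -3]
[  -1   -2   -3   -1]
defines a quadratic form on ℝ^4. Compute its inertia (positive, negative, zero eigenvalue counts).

Answer: (3, 1, 0)

Derivation:
step 0: pivot 5 → sign +
step 1: pivot -31/5 → sign −
step 2: pivot 16/31 → sign +
step 3: pivot 1/16 → sign +
signature = (3, 1, 0)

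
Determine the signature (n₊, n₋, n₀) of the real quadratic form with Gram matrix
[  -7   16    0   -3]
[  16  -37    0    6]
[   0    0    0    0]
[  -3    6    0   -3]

Answer: (0, 2, 2)

Derivation:
step 0: pivot -7 → sign −
step 1: pivot -3/7 → sign −
step 2: row/col 2 already zero → sign 0
step 3: row/col 3 already zero → sign 0
signature = (0, 2, 2)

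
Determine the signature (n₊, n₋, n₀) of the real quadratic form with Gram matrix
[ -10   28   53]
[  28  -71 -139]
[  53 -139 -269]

step 0: pivot -10 → sign −
step 1: pivot 37/5 → sign +
step 2: pivot -3/74 → sign −
signature = (1, 2, 0)

Answer: (1, 2, 0)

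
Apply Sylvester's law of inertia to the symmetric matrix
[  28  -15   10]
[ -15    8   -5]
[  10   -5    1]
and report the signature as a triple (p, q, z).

Answer: (2, 1, 0)

Derivation:
step 0: pivot 28 → sign +
step 1: pivot -1/28 → sign −
step 2: pivot 1 → sign +
signature = (2, 1, 0)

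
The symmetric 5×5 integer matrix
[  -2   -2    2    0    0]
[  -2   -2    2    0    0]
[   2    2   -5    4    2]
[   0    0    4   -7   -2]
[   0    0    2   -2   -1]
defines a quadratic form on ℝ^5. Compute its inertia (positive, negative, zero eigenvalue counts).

step 0: pivot -2 → sign −
step 1: pivot -3 → sign −
step 2: pivot -5/3 → sign −
step 3: pivot 3/5 → sign +
step 4: row/col 4 already zero → sign 0
signature = (1, 3, 1)

Answer: (1, 3, 1)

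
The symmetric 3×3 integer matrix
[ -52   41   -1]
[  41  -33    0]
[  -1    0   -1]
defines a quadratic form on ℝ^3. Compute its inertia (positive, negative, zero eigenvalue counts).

Answer: (0, 3, 0)

Derivation:
step 0: pivot -52 → sign −
step 1: pivot -35/52 → sign −
step 2: pivot -2/35 → sign −
signature = (0, 3, 0)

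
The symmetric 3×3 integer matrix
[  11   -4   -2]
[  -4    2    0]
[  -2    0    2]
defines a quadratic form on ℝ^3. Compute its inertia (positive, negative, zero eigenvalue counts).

Answer: (3, 0, 0)

Derivation:
step 0: pivot 11 → sign +
step 1: pivot 6/11 → sign +
step 2: pivot 2/3 → sign +
signature = (3, 0, 0)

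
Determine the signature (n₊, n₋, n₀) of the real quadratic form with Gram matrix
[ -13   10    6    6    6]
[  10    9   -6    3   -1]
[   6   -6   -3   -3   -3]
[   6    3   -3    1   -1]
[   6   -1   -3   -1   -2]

step 0: pivot -13 → sign −
step 1: pivot 217/13 → sign +
step 2: pivot -75/217 → sign −
step 3: pivot 19/25 → sign +
step 4: pivot -1/19 → sign −
signature = (2, 3, 0)

Answer: (2, 3, 0)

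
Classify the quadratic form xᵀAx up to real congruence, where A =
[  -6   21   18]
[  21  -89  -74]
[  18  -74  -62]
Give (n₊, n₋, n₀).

step 0: pivot -6 → sign −
step 1: pivot -31/2 → sign −
step 2: pivot -6/31 → sign −
signature = (0, 3, 0)

Answer: (0, 3, 0)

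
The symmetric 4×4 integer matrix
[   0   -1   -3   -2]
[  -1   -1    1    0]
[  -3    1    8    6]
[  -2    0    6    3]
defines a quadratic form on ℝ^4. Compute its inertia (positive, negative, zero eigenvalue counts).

step 0: pivot -1 → sign −
step 1: pivot 1 → sign +
step 2: pivot -7 → sign −
step 3: pivot -3/7 → sign −
signature = (1, 3, 0)

Answer: (1, 3, 0)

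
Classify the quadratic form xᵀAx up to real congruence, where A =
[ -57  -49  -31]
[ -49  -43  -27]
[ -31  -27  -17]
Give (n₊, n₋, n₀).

step 0: pivot -57 → sign −
step 1: pivot -50/57 → sign −
step 2: row/col 2 already zero → sign 0
signature = (0, 2, 1)

Answer: (0, 2, 1)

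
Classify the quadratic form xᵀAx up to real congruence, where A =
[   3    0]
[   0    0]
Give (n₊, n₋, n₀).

Answer: (1, 0, 1)

Derivation:
step 0: pivot 3 → sign +
step 1: row/col 1 already zero → sign 0
signature = (1, 0, 1)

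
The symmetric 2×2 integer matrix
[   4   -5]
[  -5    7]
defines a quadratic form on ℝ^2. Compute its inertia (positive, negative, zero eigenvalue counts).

Answer: (2, 0, 0)

Derivation:
step 0: pivot 4 → sign +
step 1: pivot 3/4 → sign +
signature = (2, 0, 0)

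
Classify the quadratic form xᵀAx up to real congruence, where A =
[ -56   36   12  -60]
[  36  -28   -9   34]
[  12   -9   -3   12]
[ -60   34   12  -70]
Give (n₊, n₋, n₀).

step 0: pivot -56 → sign −
step 1: pivot -34/7 → sign −
step 2: pivot -3/34 → sign −
step 3: row/col 3 already zero → sign 0
signature = (0, 3, 1)

Answer: (0, 3, 1)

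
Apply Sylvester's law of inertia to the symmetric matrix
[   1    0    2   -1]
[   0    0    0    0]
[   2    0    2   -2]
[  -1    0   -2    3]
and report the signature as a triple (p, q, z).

Answer: (2, 1, 1)

Derivation:
step 0: pivot 1 → sign +
step 1: pivot -2 → sign −
step 2: pivot 2 → sign +
step 3: row/col 3 already zero → sign 0
signature = (2, 1, 1)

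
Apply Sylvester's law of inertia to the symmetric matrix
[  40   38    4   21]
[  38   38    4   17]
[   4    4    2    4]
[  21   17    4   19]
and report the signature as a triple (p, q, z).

step 0: pivot 40 → sign +
step 1: pivot 19/10 → sign +
step 2: pivot 30/19 → sign +
step 3: pivot 3/10 → sign +
signature = (4, 0, 0)

Answer: (4, 0, 0)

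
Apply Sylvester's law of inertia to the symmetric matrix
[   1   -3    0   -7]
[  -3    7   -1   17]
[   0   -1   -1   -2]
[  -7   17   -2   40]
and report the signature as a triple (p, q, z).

step 0: pivot 1 → sign +
step 1: pivot -2 → sign −
step 2: pivot -1/2 → sign −
step 3: pivot -1 → sign −
signature = (1, 3, 0)

Answer: (1, 3, 0)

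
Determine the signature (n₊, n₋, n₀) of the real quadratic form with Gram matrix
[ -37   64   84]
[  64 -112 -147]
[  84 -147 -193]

step 0: pivot -37 → sign −
step 1: pivot -48/37 → sign −
step 2: pivot -1/16 → sign −
signature = (0, 3, 0)

Answer: (0, 3, 0)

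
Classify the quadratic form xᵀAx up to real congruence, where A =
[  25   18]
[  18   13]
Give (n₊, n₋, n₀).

Answer: (2, 0, 0)

Derivation:
step 0: pivot 25 → sign +
step 1: pivot 1/25 → sign +
signature = (2, 0, 0)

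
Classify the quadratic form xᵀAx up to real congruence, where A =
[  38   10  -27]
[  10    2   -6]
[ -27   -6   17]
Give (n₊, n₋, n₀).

step 0: pivot 38 → sign +
step 1: pivot -12/19 → sign −
step 2: pivot -1/4 → sign −
signature = (1, 2, 0)

Answer: (1, 2, 0)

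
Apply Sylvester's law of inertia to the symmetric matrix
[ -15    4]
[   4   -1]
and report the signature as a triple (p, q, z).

step 0: pivot -15 → sign −
step 1: pivot 1/15 → sign +
signature = (1, 1, 0)

Answer: (1, 1, 0)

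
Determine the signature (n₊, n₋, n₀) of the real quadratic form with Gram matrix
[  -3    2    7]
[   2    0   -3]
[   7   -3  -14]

Answer: (2, 1, 0)

Derivation:
step 0: pivot -3 → sign −
step 1: pivot 4/3 → sign +
step 2: pivot 1/4 → sign +
signature = (2, 1, 0)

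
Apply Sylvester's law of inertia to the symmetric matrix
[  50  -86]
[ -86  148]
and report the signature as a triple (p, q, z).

step 0: pivot 50 → sign +
step 1: pivot 2/25 → sign +
signature = (2, 0, 0)

Answer: (2, 0, 0)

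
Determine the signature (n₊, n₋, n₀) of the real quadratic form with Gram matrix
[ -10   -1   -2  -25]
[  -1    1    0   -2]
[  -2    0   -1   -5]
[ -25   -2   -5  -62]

step 0: pivot -10 → sign −
step 1: pivot 11/10 → sign +
step 2: pivot -7/11 → sign −
step 3: pivot 2/7 → sign +
signature = (2, 2, 0)

Answer: (2, 2, 0)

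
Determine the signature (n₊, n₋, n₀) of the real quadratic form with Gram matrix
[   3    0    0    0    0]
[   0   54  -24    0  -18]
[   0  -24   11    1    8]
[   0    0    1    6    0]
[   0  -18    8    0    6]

Answer: (4, 0, 1)

Derivation:
step 0: pivot 3 → sign +
step 1: pivot 54 → sign +
step 2: pivot 1/3 → sign +
step 3: pivot 3 → sign +
step 4: row/col 4 already zero → sign 0
signature = (4, 0, 1)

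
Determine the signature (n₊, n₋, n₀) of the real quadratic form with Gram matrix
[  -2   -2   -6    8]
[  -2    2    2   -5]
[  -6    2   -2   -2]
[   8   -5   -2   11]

step 0: pivot -2 → sign −
step 1: pivot 4 → sign +
step 2: pivot 3/4 → sign +
step 3: row/col 3 already zero → sign 0
signature = (2, 1, 1)

Answer: (2, 1, 1)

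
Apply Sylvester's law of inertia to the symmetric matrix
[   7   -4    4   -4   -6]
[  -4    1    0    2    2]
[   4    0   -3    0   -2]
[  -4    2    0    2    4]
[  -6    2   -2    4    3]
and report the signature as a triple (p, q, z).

step 0: pivot 7 → sign +
step 1: pivot -9/7 → sign −
step 2: pivot -11/9 → sign −
step 3: pivot 26/11 → sign +
step 4: pivot 3/13 → sign +
signature = (3, 2, 0)

Answer: (3, 2, 0)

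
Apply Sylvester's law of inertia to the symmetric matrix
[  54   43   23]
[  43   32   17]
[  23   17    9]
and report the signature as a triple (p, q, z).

Answer: (1, 2, 0)

Derivation:
step 0: pivot 54 → sign +
step 1: pivot -121/54 → sign −
step 2: pivot -3/121 → sign −
signature = (1, 2, 0)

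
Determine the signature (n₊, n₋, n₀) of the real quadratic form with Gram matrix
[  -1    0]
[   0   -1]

step 0: pivot -1 → sign −
step 1: pivot -1 → sign −
signature = (0, 2, 0)

Answer: (0, 2, 0)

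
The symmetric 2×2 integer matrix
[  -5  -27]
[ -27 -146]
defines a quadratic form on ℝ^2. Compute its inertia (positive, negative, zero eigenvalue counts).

step 0: pivot -5 → sign −
step 1: pivot -1/5 → sign −
signature = (0, 2, 0)

Answer: (0, 2, 0)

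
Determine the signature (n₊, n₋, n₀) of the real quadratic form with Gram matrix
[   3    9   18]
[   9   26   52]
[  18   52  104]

step 0: pivot 3 → sign +
step 1: pivot -1 → sign −
step 2: row/col 2 already zero → sign 0
signature = (1, 1, 1)

Answer: (1, 1, 1)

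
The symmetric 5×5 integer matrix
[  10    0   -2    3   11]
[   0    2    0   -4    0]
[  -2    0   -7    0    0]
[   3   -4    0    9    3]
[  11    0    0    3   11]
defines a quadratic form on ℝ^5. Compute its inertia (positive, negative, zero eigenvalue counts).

Answer: (3, 2, 0)

Derivation:
step 0: pivot 10 → sign +
step 1: pivot 2 → sign +
step 2: pivot -37/5 → sign −
step 3: pivot 11/74 → sign +
step 4: pivot -6/11 → sign −
signature = (3, 2, 0)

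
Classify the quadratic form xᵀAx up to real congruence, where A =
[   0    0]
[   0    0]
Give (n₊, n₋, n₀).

step 0: row/col 0 already zero → sign 0
step 1: row/col 1 already zero → sign 0
signature = (0, 0, 2)

Answer: (0, 0, 2)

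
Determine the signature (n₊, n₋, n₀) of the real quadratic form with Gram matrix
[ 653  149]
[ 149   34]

Answer: (2, 0, 0)

Derivation:
step 0: pivot 653 → sign +
step 1: pivot 1/653 → sign +
signature = (2, 0, 0)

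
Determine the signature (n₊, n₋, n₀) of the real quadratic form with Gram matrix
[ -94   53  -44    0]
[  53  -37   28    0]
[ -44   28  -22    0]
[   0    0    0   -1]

Answer: (1, 3, 0)

Derivation:
step 0: pivot -94 → sign −
step 1: pivot -669/94 → sign −
step 2: pivot 6/223 → sign +
step 3: pivot -1 → sign −
signature = (1, 3, 0)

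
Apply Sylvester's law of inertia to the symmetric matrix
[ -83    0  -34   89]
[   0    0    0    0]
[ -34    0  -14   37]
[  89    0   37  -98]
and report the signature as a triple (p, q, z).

Answer: (1, 2, 1)

Derivation:
step 0: pivot -83 → sign −
step 1: pivot -6/83 → sign −
step 2: pivot 3/2 → sign +
step 3: row/col 3 already zero → sign 0
signature = (1, 2, 1)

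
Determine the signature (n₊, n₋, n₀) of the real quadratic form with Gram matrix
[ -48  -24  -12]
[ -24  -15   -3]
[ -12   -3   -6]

Answer: (0, 2, 1)

Derivation:
step 0: pivot -48 → sign −
step 1: pivot -3 → sign −
step 2: row/col 2 already zero → sign 0
signature = (0, 2, 1)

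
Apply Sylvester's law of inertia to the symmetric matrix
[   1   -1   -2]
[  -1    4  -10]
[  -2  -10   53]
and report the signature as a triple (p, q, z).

step 0: pivot 1 → sign +
step 1: pivot 3 → sign +
step 2: pivot 1 → sign +
signature = (3, 0, 0)

Answer: (3, 0, 0)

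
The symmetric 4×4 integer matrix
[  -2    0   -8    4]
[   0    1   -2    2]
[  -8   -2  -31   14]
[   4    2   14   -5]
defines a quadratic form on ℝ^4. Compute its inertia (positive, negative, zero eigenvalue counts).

Answer: (2, 2, 0)

Derivation:
step 0: pivot -2 → sign −
step 1: pivot 1 → sign +
step 2: pivot -3 → sign −
step 3: pivot 1/3 → sign +
signature = (2, 2, 0)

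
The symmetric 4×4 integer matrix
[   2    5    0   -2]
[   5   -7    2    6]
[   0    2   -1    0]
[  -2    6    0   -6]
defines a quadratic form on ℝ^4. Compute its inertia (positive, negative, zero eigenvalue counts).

step 0: pivot 2 → sign +
step 1: pivot -39/2 → sign −
step 2: pivot -31/39 → sign −
step 3: pivot -6/31 → sign −
signature = (1, 3, 0)

Answer: (1, 3, 0)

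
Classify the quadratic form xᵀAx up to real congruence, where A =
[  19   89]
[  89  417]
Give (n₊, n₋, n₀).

step 0: pivot 19 → sign +
step 1: pivot 2/19 → sign +
signature = (2, 0, 0)

Answer: (2, 0, 0)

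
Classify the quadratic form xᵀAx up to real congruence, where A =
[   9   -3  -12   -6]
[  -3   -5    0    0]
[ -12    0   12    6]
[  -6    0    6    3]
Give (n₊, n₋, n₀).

Answer: (1, 2, 1)

Derivation:
step 0: pivot 9 → sign +
step 1: pivot -6 → sign −
step 2: pivot -4/3 → sign −
step 3: row/col 3 already zero → sign 0
signature = (1, 2, 1)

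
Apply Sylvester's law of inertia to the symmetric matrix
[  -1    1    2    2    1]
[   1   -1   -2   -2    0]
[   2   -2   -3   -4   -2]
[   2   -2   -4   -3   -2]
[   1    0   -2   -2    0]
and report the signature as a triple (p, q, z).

Answer: (3, 2, 0)

Derivation:
step 0: pivot -1 → sign −
step 1: pivot 1 → sign +
step 2: pivot 1 → sign +
step 3: pivot 1 → sign +
step 4: pivot -1 → sign −
signature = (3, 2, 0)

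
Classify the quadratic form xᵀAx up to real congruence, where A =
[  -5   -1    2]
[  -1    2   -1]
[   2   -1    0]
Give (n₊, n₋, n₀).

step 0: pivot -5 → sign −
step 1: pivot 11/5 → sign +
step 2: pivot -1/11 → sign −
signature = (1, 2, 0)

Answer: (1, 2, 0)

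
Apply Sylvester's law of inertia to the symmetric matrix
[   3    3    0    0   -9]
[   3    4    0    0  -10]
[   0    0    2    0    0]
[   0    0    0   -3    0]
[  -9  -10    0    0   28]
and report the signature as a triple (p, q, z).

Answer: (3, 1, 1)

Derivation:
step 0: pivot 3 → sign +
step 1: pivot 1 → sign +
step 2: pivot 2 → sign +
step 3: pivot -3 → sign −
step 4: row/col 4 already zero → sign 0
signature = (3, 1, 1)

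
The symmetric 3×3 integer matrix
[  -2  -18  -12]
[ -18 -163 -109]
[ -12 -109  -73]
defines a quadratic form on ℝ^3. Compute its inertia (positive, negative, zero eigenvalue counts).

Answer: (0, 2, 1)

Derivation:
step 0: pivot -2 → sign −
step 1: pivot -1 → sign −
step 2: row/col 2 already zero → sign 0
signature = (0, 2, 1)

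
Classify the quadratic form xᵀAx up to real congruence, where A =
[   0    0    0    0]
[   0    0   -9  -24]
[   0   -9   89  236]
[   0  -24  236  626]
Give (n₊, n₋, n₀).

step 0: pivot 89 → sign +
step 1: pivot -81/89 → sign −
step 2: pivot 2/9 → sign +
step 3: row/col 3 already zero → sign 0
signature = (2, 1, 1)

Answer: (2, 1, 1)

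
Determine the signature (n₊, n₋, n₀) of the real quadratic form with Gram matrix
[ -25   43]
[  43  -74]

step 0: pivot -25 → sign −
step 1: pivot -1/25 → sign −
signature = (0, 2, 0)

Answer: (0, 2, 0)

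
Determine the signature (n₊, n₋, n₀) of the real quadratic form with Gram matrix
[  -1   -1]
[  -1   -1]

step 0: pivot -1 → sign −
step 1: row/col 1 already zero → sign 0
signature = (0, 1, 1)

Answer: (0, 1, 1)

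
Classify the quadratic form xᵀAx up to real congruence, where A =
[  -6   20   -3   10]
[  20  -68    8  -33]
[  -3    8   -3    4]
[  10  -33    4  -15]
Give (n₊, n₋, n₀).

step 0: pivot -6 → sign −
step 1: pivot -4/3 → sign −
step 2: pivot 3/2 → sign +
step 3: pivot 1/4 → sign +
signature = (2, 2, 0)

Answer: (2, 2, 0)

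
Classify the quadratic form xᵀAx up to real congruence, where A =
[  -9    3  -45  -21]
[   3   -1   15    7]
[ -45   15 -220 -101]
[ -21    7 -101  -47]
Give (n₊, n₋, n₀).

step 0: pivot -9 → sign −
step 1: pivot 5 → sign +
step 2: pivot -6/5 → sign −
step 3: row/col 3 already zero → sign 0
signature = (1, 2, 1)

Answer: (1, 2, 1)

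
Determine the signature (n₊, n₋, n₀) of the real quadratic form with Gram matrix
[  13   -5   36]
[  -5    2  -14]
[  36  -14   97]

Answer: (2, 1, 0)

Derivation:
step 0: pivot 13 → sign +
step 1: pivot 1/13 → sign +
step 2: pivot -3 → sign −
signature = (2, 1, 0)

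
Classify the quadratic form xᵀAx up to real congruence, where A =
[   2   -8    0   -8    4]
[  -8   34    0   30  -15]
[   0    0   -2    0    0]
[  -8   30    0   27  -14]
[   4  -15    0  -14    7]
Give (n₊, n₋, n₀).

step 0: pivot 2 → sign +
step 1: pivot 2 → sign +
step 2: pivot -2 → sign −
step 3: pivot -7 → sign −
step 4: pivot -3/14 → sign −
signature = (2, 3, 0)

Answer: (2, 3, 0)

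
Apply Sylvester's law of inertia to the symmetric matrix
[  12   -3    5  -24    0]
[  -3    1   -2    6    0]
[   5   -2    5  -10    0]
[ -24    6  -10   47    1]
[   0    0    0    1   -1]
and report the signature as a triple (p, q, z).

Answer: (3, 1, 1)

Derivation:
step 0: pivot 12 → sign +
step 1: pivot 1/4 → sign +
step 2: pivot 2/3 → sign +
step 3: pivot -1 → sign −
step 4: row/col 4 already zero → sign 0
signature = (3, 1, 1)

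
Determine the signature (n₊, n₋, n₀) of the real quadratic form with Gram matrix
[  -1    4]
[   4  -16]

Answer: (0, 1, 1)

Derivation:
step 0: pivot -1 → sign −
step 1: row/col 1 already zero → sign 0
signature = (0, 1, 1)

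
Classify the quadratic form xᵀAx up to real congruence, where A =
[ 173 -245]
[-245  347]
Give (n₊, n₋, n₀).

step 0: pivot 173 → sign +
step 1: pivot 6/173 → sign +
signature = (2, 0, 0)

Answer: (2, 0, 0)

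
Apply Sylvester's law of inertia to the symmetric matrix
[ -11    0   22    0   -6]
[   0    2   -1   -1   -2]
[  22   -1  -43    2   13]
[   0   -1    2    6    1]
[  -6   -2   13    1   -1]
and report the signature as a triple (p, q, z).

Answer: (4, 1, 0)

Derivation:
step 0: pivot -11 → sign −
step 1: pivot 2 → sign +
step 2: pivot 1/2 → sign +
step 3: pivot 1 → sign +
step 4: pivot 3/11 → sign +
signature = (4, 1, 0)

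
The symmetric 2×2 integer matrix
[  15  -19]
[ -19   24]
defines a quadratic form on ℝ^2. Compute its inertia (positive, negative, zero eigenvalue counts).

step 0: pivot 15 → sign +
step 1: pivot -1/15 → sign −
signature = (1, 1, 0)

Answer: (1, 1, 0)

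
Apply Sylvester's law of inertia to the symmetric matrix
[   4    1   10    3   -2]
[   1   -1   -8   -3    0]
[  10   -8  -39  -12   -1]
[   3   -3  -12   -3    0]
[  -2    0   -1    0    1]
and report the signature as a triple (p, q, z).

step 0: pivot 4 → sign +
step 1: pivot -5/4 → sign −
step 2: pivot 121/5 → sign +
step 3: pivot 6/121 → sign +
step 4: row/col 4 already zero → sign 0
signature = (3, 1, 1)

Answer: (3, 1, 1)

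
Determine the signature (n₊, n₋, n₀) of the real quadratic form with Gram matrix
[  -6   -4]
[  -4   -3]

step 0: pivot -6 → sign −
step 1: pivot -1/3 → sign −
signature = (0, 2, 0)

Answer: (0, 2, 0)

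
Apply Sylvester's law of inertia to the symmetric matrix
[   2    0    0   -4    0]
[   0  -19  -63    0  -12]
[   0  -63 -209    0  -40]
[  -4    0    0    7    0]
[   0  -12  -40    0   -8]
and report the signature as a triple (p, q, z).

step 0: pivot 2 → sign +
step 1: pivot -19 → sign −
step 2: pivot -2/19 → sign −
step 3: pivot -1 → sign −
step 4: row/col 4 already zero → sign 0
signature = (1, 3, 1)

Answer: (1, 3, 1)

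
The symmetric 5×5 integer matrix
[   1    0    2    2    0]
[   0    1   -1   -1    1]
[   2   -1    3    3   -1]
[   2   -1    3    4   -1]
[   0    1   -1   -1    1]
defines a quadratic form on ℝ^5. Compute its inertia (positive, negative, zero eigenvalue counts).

step 0: pivot 1 → sign +
step 1: pivot 1 → sign +
step 2: pivot -2 → sign −
step 3: pivot 1 → sign +
step 4: row/col 4 already zero → sign 0
signature = (3, 1, 1)

Answer: (3, 1, 1)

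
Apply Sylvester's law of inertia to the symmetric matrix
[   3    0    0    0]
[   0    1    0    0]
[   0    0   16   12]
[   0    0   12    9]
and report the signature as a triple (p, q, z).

step 0: pivot 3 → sign +
step 1: pivot 1 → sign +
step 2: pivot 16 → sign +
step 3: row/col 3 already zero → sign 0
signature = (3, 0, 1)

Answer: (3, 0, 1)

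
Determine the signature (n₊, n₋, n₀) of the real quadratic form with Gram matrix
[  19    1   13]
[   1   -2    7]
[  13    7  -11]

Answer: (1, 2, 0)

Derivation:
step 0: pivot 19 → sign +
step 1: pivot -39/19 → sign −
step 2: pivot -6/13 → sign −
signature = (1, 2, 0)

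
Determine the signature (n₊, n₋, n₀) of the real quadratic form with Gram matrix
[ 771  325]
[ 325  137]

step 0: pivot 771 → sign +
step 1: pivot 2/771 → sign +
signature = (2, 0, 0)

Answer: (2, 0, 0)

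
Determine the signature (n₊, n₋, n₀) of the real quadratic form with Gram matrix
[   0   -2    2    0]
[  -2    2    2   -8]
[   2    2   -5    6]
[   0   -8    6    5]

Answer: (3, 1, 0)

Derivation:
step 0: pivot 2 → sign +
step 1: pivot -2 → sign −
step 2: pivot 1 → sign +
step 3: pivot 1 → sign +
signature = (3, 1, 0)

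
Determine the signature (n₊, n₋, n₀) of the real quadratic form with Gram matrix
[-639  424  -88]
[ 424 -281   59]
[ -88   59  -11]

Answer: (2, 1, 0)

Derivation:
step 0: pivot -639 → sign −
step 1: pivot 217/639 → sign +
step 2: pivot 6/217 → sign +
signature = (2, 1, 0)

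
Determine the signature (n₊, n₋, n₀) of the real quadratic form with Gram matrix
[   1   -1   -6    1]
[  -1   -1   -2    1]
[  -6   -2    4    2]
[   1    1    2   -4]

step 0: pivot 1 → sign +
step 1: pivot -2 → sign −
step 2: pivot -3 → sign −
step 3: row/col 3 already zero → sign 0
signature = (1, 2, 1)

Answer: (1, 2, 1)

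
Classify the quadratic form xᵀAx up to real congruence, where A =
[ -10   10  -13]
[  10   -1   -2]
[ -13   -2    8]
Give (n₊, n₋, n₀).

Answer: (1, 2, 0)

Derivation:
step 0: pivot -10 → sign −
step 1: pivot 9 → sign +
step 2: pivot -1/10 → sign −
signature = (1, 2, 0)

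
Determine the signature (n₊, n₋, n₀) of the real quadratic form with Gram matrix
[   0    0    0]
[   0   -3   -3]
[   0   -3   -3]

step 0: pivot -3 → sign −
step 1: row/col 1 already zero → sign 0
step 2: row/col 2 already zero → sign 0
signature = (0, 1, 2)

Answer: (0, 1, 2)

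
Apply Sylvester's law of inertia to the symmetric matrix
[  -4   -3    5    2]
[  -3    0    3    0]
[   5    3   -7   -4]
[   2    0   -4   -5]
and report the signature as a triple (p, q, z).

step 0: pivot -4 → sign −
step 1: pivot 9/4 → sign +
step 2: pivot -1 → sign −
step 3: pivot -1 → sign −
signature = (1, 3, 0)

Answer: (1, 3, 0)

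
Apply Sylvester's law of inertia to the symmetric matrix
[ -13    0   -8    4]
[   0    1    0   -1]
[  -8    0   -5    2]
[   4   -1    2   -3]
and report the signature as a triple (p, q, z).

Answer: (1, 2, 1)

Derivation:
step 0: pivot -13 → sign −
step 1: pivot 1 → sign +
step 2: pivot -1/13 → sign −
step 3: row/col 3 already zero → sign 0
signature = (1, 2, 1)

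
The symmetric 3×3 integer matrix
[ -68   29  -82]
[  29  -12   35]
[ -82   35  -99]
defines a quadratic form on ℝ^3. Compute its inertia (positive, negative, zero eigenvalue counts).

Answer: (1, 2, 0)

Derivation:
step 0: pivot -68 → sign −
step 1: pivot 25/68 → sign +
step 2: pivot -3/25 → sign −
signature = (1, 2, 0)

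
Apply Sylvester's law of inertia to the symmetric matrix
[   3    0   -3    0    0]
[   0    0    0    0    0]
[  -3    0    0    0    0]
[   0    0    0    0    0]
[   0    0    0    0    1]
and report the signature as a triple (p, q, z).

step 0: pivot 3 → sign +
step 1: pivot -3 → sign −
step 2: pivot 1 → sign +
step 3: row/col 3 already zero → sign 0
step 4: row/col 4 already zero → sign 0
signature = (2, 1, 2)

Answer: (2, 1, 2)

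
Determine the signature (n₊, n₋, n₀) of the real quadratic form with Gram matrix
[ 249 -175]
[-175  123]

step 0: pivot 249 → sign +
step 1: pivot 2/249 → sign +
signature = (2, 0, 0)

Answer: (2, 0, 0)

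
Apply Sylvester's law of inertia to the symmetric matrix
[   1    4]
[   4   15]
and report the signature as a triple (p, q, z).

step 0: pivot 1 → sign +
step 1: pivot -1 → sign −
signature = (1, 1, 0)

Answer: (1, 1, 0)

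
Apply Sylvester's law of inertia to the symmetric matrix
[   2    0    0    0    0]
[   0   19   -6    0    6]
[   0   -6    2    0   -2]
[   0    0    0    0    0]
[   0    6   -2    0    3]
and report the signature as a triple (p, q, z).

step 0: pivot 2 → sign +
step 1: pivot 19 → sign +
step 2: pivot 2/19 → sign +
step 3: pivot 1 → sign +
step 4: row/col 4 already zero → sign 0
signature = (4, 0, 1)

Answer: (4, 0, 1)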